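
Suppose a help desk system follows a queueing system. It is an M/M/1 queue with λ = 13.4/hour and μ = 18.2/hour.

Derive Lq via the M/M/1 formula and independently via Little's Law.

Method 1 (direct): Lq = λ²/(μ(μ-λ)) = 179.56/(18.2 × 4.80) = 2.0554

Method 2 (Little's Law):
W = 1/(μ-λ) = 1/4.80 = 0.208333
Wq = W - 1/μ = 0.208333 - 0.0549451 = 0.15339
Lq = λWq = 13.4 × 0.15339 = 2.0554 ✔ (matches Method 1)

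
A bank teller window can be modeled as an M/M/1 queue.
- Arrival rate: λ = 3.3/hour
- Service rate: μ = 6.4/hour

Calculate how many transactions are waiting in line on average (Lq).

ρ = λ/μ = 3.3/6.4 = 0.5156
For M/M/1: Lq = λ²/(μ(μ-λ))
Lq = 10.89/(6.4 × 3.10)
Lq = 0.5489 transactions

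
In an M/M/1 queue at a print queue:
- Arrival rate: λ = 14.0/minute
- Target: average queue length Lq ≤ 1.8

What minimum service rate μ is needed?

For M/M/1: Lq = λ²/(μ(μ-λ))
Need Lq ≤ 1.8, i.e. μ(μ-λ) ≥ λ²/1.8
μ² - 14.0μ - 196.00/1.8 ≥ 0  →  μ² - 14.0μ - 108.8889 ≥ 0
Quadratic formula (positive root): μ = [λ + √(λ² + 4×108.8889)]/2
Discriminant: 196.00 + 4×108.8889 = 631.5556, √631.5556 = 25.1308
μ ≥ (14.0 + 25.1308)/2 = 19.5654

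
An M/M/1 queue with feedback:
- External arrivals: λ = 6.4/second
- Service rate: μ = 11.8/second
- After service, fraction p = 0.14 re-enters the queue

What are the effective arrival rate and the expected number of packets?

Effective arrival rate: λ_eff = λ/(1-p) = 6.4/(1-0.14) = 6.4/0.86 = 7.4419
ρ = λ_eff/μ = 7.4419/11.8 = 0.63067
L = ρ/(1-ρ) = 0.63067/(1-0.63067) = 1.7076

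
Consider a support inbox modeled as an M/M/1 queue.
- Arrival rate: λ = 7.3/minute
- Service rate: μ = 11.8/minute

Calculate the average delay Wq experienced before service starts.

First, compute utilization: ρ = λ/μ = 7.3/11.8 = 0.6186
For M/M/1: Wq = λ/(μ(μ-λ))
Wq = 7.3/(11.8 × (11.8-7.3))
Wq = 7.3/(11.8 × 4.50)
Wq = 0.1375 minutes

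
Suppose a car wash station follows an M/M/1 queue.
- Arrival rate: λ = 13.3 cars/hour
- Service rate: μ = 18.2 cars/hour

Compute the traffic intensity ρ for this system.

Server utilization: ρ = λ/μ
ρ = 13.3/18.2 = 0.7308
The server is busy 73.08% of the time.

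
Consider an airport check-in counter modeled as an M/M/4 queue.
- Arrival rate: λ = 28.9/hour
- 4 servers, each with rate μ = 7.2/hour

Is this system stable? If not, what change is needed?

Stability requires ρ = λ/(cμ) < 1
ρ = 28.9/(4 × 7.2) = 28.9/28.80 = 1.0035
Since 1.0035 ≥ 1, the system is UNSTABLE.
Need c > λ/μ = 28.9/7.2 = 4.01.
Minimum servers needed: c = 5.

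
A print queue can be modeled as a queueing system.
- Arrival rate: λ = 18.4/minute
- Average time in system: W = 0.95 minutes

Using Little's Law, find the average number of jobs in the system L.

Little's Law: L = λW
L = 18.4 × 0.95 = 17.4800 jobs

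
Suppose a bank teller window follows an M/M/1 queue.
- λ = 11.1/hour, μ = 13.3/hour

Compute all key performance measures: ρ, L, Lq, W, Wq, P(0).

Step 1: ρ = λ/μ = 11.1/13.3 = 0.8346
Step 2: L = λ/(μ-λ) = 11.1/2.20 = 5.0455
Step 3: Lq = λ²/(μ(μ-λ)) = 123.21/(13.3×2.20) = 4.2109
Step 4: W = 1/(μ-λ) = 1/2.20 = 0.45455
Step 5: Wq = λ/(μ(μ-λ)) = 11.1/(13.3×2.20) = 0.3794
Step 6: P(0) = 1-ρ = 0.1654
Verify: L = λW = 11.1×0.45455 = 5.0455 ✔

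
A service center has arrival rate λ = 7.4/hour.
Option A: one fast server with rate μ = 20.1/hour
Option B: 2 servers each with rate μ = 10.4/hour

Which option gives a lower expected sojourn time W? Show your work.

Option A: single server μ = 20.1 (M/M/1)
  ρ_A = 7.4/20.1 = 0.3682
  W_A = 1/(μ-λ) = 1/(20.1-7.4) = 1/12.70 = 0.07874

Option B: 2 servers μ = 10.4 (M/M/2)
  ρ_B = λ/(cμ) = 7.4/(2×10.4) = 0.3558
  Offered load a = λ/μ = cρ = 7.4/10.4 = 0.7115
  P₀ = [ Σₙ₌₀^1 aⁿ/n! + a^2/(2!(1-ρ)) ]⁻¹
  Σ = a^0/0! + a^1/1! = 1.0000 + 0.7115 = 1.7115
  a^2/(2!(1-ρ)) = 0.50629/(2 × 0.64423) = 0.3929
  P₀ = 1/(1.7115 + 0.3929) = 0.4752
  Lq = P₀·a^2·ρ / (2!(1-ρ)²) = 0.4752 × 0.5063 × 0.3558 / (2 × 0.4150) = 0.1031
  Wq_B = Lq/λ = 0.1031/7.4 = 0.01393
  W_B = Wq_B + 1/μ = 0.01393 + 0.09615 = 0.1101

Since W_A = 0.07874 < W_B = 0.1101, Option A (single fast server) has the shorter time in system.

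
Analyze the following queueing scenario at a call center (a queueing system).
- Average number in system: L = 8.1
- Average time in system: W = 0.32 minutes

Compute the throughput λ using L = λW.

Little's Law: L = λW, so λ = L/W
λ = 8.1/0.32 = 25.3125 calls/minute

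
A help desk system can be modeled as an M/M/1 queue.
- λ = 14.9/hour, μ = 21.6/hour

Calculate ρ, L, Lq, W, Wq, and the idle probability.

Step 1: ρ = λ/μ = 14.9/21.6 = 0.6898
Step 2: L = λ/(μ-λ) = 14.9/6.70 = 2.2239
Step 3: Lq = λ²/(μ(μ-λ)) = 222.01/(21.6×6.70) = 1.5341
Step 4: W = 1/(μ-λ) = 1/6.70 = 0.149254
Step 5: Wq = λ/(μ(μ-λ)) = 14.9/(21.6×6.70) = 0.1030
Step 6: P(0) = 1-ρ = 0.3102
Verify: L = λW = 14.9×0.149254 = 2.2239 ✔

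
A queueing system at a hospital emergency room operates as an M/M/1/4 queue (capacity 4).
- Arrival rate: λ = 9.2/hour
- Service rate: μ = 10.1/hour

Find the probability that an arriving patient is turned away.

ρ = λ/μ = 9.2/10.1 = 0.91089
P₀ = (1-ρ)/(1-ρ^(K+1)) = (1-0.91089)/(1-0.91089^5) = 0.08911/0.3729 = 0.2390
P_K = P₀×ρ^K = 0.2390 × 0.91089^4 = 0.2390 × 0.6884 = 0.1645
Blocking probability = 16.45%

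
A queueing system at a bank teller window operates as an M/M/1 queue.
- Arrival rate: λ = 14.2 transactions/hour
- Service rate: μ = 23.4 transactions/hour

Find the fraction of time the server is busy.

Server utilization: ρ = λ/μ
ρ = 14.2/23.4 = 0.6068
The server is busy 60.68% of the time.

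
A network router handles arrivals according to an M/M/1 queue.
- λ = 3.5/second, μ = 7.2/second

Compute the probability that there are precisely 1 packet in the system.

ρ = λ/μ = 3.5/7.2 = 0.4861
P(n) = (1-ρ)ρⁿ
P(1) = (1-0.4861) × 0.4861^1
P(1) = 0.5139 × 0.4861
P(1) = 0.2498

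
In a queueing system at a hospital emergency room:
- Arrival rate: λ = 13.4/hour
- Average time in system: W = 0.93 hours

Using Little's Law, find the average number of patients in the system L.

Little's Law: L = λW
L = 13.4 × 0.93 = 12.4620 patients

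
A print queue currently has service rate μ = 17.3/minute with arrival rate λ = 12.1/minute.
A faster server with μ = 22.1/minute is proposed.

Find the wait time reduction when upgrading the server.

System 1: ρ₁ = 12.1/17.3 = 0.6994, W₁ = 1/(17.3-12.1) = 0.1923
System 2: ρ₂ = 12.1/22.1 = 0.5475, W₂ = 1/(22.1-12.1) = 0.1000
Improvement: (W₁-W₂)/W₁ = (0.1923-0.1000)/0.1923 = 48.00%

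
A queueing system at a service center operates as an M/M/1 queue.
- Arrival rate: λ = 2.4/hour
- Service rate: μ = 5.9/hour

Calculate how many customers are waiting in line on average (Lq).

ρ = λ/μ = 2.4/5.9 = 0.4068
For M/M/1: Lq = λ²/(μ(μ-λ))
Lq = 5.76/(5.9 × 3.50)
Lq = 0.2789 customers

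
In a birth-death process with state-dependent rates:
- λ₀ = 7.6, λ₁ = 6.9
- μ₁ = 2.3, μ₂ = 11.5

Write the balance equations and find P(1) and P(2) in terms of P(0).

Balance equations:
State 0: λ₀P₀ = μ₁P₁ → P₁ = (λ₀/μ₁)P₀ = (7.6/2.3)P₀ = 3.3043P₀
State 1: P₂ = (λ₀λ₁)/(μ₁μ₂)P₀ = (7.6×6.9)/(2.3×11.5)P₀ = 1.9826P₀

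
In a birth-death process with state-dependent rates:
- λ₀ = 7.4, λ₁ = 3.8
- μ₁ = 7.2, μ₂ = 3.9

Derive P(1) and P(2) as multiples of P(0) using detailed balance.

Balance equations:
State 0: λ₀P₀ = μ₁P₁ → P₁ = (λ₀/μ₁)P₀ = (7.4/7.2)P₀ = 1.0278P₀
State 1: P₂ = (λ₀λ₁)/(μ₁μ₂)P₀ = (7.4×3.8)/(7.2×3.9)P₀ = 1.0014P₀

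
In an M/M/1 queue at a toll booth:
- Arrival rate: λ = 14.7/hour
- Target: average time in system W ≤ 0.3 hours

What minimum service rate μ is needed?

For M/M/1: W = 1/(μ-λ)
Need W ≤ 0.3, so 1/(μ-λ) ≤ 0.3
μ - λ ≥ 1/0.3 = 3.3333
μ ≥ 14.7 + 3.3333 = 18.0333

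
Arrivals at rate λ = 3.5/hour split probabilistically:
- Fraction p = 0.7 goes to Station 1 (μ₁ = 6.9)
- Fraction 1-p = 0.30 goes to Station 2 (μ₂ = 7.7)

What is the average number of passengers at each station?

Effective rates: λ₁ = 3.5×0.7 = 2.45, λ₂ = 3.5×0.30 = 1.05
Station 1: ρ₁ = 2.45/6.9 = 0.3551, L₁ = ρ₁/(1-ρ₁) = 0.3551/(1-0.3551) = 0.5506
Station 2: ρ₂ = 1.05/7.7 = 0.1364, L₂ = ρ₂/(1-ρ₂) = 0.1364/(1-0.1364) = 0.1579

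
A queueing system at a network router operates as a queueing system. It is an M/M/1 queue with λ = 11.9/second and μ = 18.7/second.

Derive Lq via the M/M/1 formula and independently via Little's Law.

Method 1 (direct): Lq = λ²/(μ(μ-λ)) = 141.61/(18.7 × 6.80) = 1.1136

Method 2 (Little's Law):
W = 1/(μ-λ) = 1/6.80 = 0.14706
Wq = W - 1/μ = 0.14706 - 0.053476 = 0.09358
Lq = λWq = 11.9 × 0.09358 = 1.1136 ✔ (matches Method 1)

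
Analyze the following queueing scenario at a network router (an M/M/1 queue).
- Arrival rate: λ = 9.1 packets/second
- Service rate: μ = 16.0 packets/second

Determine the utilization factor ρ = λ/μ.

Server utilization: ρ = λ/μ
ρ = 9.1/16.0 = 0.5687
The server is busy 56.88% of the time.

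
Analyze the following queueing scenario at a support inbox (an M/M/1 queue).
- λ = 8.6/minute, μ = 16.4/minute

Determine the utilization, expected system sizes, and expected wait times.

Step 1: ρ = λ/μ = 8.6/16.4 = 0.5244
Step 2: L = λ/(μ-λ) = 8.6/7.80 = 1.1026
Step 3: Lq = λ²/(μ(μ-λ)) = 73.96/(16.4×7.80) = 0.5782
Step 4: W = 1/(μ-λ) = 1/7.80 = 0.12821
Step 5: Wq = λ/(μ(μ-λ)) = 8.6/(16.4×7.80) = 0.06723
Step 6: P(0) = 1-ρ = 0.4756
Verify: L = λW = 8.6×0.12821 = 1.1026 ✔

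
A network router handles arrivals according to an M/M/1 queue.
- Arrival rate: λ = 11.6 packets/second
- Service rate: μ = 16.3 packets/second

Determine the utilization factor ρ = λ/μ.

Server utilization: ρ = λ/μ
ρ = 11.6/16.3 = 0.7117
The server is busy 71.17% of the time.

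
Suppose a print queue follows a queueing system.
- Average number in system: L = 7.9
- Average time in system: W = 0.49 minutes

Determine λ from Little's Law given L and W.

Little's Law: L = λW, so λ = L/W
λ = 7.9/0.49 = 16.1224 jobs/minute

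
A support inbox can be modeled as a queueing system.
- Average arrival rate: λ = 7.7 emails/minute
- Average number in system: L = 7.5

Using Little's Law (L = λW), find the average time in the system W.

Little's Law: L = λW, so W = L/λ
W = 7.5/7.7 = 0.9740 minutes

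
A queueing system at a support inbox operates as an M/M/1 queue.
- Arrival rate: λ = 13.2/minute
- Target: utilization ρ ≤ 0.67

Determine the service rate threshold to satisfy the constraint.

ρ = λ/μ, so μ = λ/ρ
μ ≥ 13.2/0.67 = 19.7015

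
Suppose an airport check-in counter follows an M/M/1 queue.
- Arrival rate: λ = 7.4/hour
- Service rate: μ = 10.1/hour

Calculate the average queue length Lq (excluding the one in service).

ρ = λ/μ = 7.4/10.1 = 0.7327
For M/M/1: Lq = λ²/(μ(μ-λ))
Lq = 54.76/(10.1 × 2.70)
Lq = 2.0081 passengers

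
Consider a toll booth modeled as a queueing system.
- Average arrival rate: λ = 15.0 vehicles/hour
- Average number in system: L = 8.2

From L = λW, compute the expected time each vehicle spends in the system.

Little's Law: L = λW, so W = L/λ
W = 8.2/15.0 = 0.5467 hours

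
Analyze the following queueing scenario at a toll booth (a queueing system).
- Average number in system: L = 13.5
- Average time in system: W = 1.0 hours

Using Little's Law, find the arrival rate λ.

Little's Law: L = λW, so λ = L/W
λ = 13.5/1.0 = 13.5000 vehicles/hour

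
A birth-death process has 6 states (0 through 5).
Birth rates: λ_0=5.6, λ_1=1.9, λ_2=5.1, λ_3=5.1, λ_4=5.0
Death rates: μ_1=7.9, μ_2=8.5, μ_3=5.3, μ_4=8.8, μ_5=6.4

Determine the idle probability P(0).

Ratios P(n)/P(0) = (λ₀···λₙ₋₁)/(μ₁···μₙ):
P(1)/P(0) = (5.6)/(7.9) = 0.70886
P(2)/P(0) = (5.6×1.9)/(7.9×8.5) = 0.15845
P(3)/P(0) = (5.6×1.9×5.1)/(7.9×8.5×5.3) = 0.15247
P(4)/P(0) = (5.6×1.9×5.1×5.1)/(7.9×8.5×5.3×8.8) = 0.088364
P(5)/P(0) = (5.6×1.9×5.1×5.1×5.0)/(7.9×8.5×5.3×8.8×6.4) = 0.069035

Normalization: ∑ P(n) = 1
P(0) × (1.0000 + 0.70886 + 0.15845 + 0.15247 + 0.088364 + 0.069035) = 1
P(0) × 2.1772 = 1
P(0) = 1/2.1772 = 0.4593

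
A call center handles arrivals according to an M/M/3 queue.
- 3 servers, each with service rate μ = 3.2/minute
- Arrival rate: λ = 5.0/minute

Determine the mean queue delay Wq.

Traffic intensity: ρ = λ/(cμ) = 5.0/(3×3.2) = 0.5208
Since ρ = 0.5208 < 1, system is stable.
Offered load a = λ/μ = cρ = 5.0/3.2 = 1.5625
P₀ = [ Σₙ₌₀^2 aⁿ/n! + a^3/(3!(1-ρ)) ]⁻¹
Σ = a^0/0! + a^1/1! + a^2/2! = 1.0000 + 1.5625 + 1.2207 = 3.7832
a^3/(3!(1-ρ)) = 3.81470/(6 × 0.479167) = 1.3269
P₀ = 1/(3.7832 + 1.3269) = 0.1957
Lq = P₀·a^3·ρ / (3!(1-ρ)²) = 0.1957 × 3.8147 × 0.5208 / (6 × 0.2296) = 0.2822
Wq = Lq/λ = 0.28223/5.0 = 0.05645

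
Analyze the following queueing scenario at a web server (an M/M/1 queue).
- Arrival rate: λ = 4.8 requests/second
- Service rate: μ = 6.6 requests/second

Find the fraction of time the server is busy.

Server utilization: ρ = λ/μ
ρ = 4.8/6.6 = 0.7273
The server is busy 72.73% of the time.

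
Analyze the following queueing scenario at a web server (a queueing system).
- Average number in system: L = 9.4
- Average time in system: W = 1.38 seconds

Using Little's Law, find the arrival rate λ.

Little's Law: L = λW, so λ = L/W
λ = 9.4/1.38 = 6.8116 requests/second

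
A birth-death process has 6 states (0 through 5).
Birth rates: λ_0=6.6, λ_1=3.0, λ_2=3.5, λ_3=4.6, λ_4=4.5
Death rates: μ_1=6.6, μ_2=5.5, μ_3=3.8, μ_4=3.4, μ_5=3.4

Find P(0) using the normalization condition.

Ratios P(n)/P(0) = (λ₀···λₙ₋₁)/(μ₁···μₙ):
P(1)/P(0) = (6.6)/(6.6) = 1.0000
P(2)/P(0) = (6.6×3.0)/(6.6×5.5) = 0.5455
P(3)/P(0) = (6.6×3.0×3.5)/(6.6×5.5×3.8) = 0.5024
P(4)/P(0) = (6.6×3.0×3.5×4.6)/(6.6×5.5×3.8×3.4) = 0.6797
P(5)/P(0) = (6.6×3.0×3.5×4.6×4.5)/(6.6×5.5×3.8×3.4×3.4) = 0.8996

Normalization: ∑ P(n) = 1
P(0) × (1.0000 + 1.0000 + 0.5455 + 0.5024 + 0.6797 + 0.8996) = 1
P(0) × 4.6272 = 1
P(0) = 1/4.6272 = 0.2161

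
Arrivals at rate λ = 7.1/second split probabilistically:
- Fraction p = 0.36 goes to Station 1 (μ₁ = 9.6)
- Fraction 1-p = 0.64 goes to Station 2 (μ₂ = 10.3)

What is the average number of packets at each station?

Effective rates: λ₁ = 7.1×0.36 = 2.556, λ₂ = 7.1×0.64 = 4.544
Station 1: ρ₁ = 2.556/9.6 = 0.26625, L₁ = ρ₁/(1-ρ₁) = 0.26625/(1-0.26625) = 0.3629
Station 2: ρ₂ = 4.544/10.3 = 0.441165, L₂ = ρ₂/(1-ρ₂) = 0.441165/(1-0.441165) = 0.7894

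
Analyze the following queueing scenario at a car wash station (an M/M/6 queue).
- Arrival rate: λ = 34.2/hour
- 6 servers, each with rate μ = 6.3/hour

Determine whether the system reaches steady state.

Stability requires ρ = λ/(cμ) < 1
ρ = 34.2/(6 × 6.3) = 34.2/37.80 = 0.9048
Since 0.9048 < 1, the system is STABLE.
The servers are busy 90.48% of the time.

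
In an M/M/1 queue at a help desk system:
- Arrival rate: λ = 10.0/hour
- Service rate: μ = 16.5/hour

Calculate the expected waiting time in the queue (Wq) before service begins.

First, compute utilization: ρ = λ/μ = 10.0/16.5 = 0.6061
For M/M/1: Wq = λ/(μ(μ-λ))
Wq = 10.0/(16.5 × (16.5-10.0))
Wq = 10.0/(16.5 × 6.50)
Wq = 0.09324 hours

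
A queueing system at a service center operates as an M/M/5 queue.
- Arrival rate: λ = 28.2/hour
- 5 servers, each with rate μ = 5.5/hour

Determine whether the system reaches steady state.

Stability requires ρ = λ/(cμ) < 1
ρ = 28.2/(5 × 5.5) = 28.2/27.50 = 1.0255
Since 1.0255 ≥ 1, the system is UNSTABLE.
Need c > λ/μ = 28.2/5.5 = 5.13.
Minimum servers needed: c = 6.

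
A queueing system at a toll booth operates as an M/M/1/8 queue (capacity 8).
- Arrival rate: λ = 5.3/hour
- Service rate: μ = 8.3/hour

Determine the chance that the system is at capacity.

ρ = λ/μ = 5.3/8.3 = 0.63855
P₀ = (1-ρ)/(1-ρ^(K+1)) = (1-0.63855)/(1-0.63855^9) = 0.36145/0.98235 = 0.3679
P_K = P₀×ρ^K = 0.3679 × 0.63855^8 = 0.3679 × 0.02764 = 0.01017
Blocking probability = 1.02%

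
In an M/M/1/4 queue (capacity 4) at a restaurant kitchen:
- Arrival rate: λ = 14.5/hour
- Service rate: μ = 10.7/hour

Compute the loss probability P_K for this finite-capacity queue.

ρ = λ/μ = 14.5/10.7 = 1.35514
P₀ = (1-ρ)/(1-ρ^(K+1)) = (1-1.35514)/(1-1.35514^5) = -0.35514/-3.5700 = 0.09948
P_K = P₀×ρ^K = 0.09948 × 1.35514^4 = 0.09948 × 3.3724 = 0.3355
Blocking probability = 33.55%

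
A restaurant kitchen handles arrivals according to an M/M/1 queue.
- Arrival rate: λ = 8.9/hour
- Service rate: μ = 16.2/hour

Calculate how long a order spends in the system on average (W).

First, compute utilization: ρ = λ/μ = 8.9/16.2 = 0.5494
For M/M/1: W = 1/(μ-λ)
W = 1/(16.2-8.9) = 1/7.30
W = 0.1370 hours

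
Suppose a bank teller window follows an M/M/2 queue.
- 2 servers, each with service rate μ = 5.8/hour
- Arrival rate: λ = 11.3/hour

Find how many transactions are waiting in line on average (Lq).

Traffic intensity: ρ = λ/(cμ) = 11.3/(2×5.8) = 0.9741
Since ρ = 0.9741 < 1, system is stable.
Offered load a = λ/μ = cρ = 11.3/5.8 = 1.9483
P₀ = [ Σₙ₌₀^1 aⁿ/n! + a^2/(2!(1-ρ)) ]⁻¹
Σ = a^0/0! + a^1/1! = 1.0000 + 1.9483 = 2.9483
a^2/(2!(1-ρ)) = 3.795779/(2 × 0.02586207) = 73.3851
P₀ = 1/(2.9483 + 73.3851) = 0.01310
Lq = P₀·a^2·ρ / (2!(1-ρ)²) = 0.013100437 × 3.7957788 × 0.97413793 / (2 × 0.00066884661) = 36.2118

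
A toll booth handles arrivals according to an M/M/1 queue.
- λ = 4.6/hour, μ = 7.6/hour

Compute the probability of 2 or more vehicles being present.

ρ = λ/μ = 4.6/7.6 = 0.60526
P(N ≥ n) = ρⁿ
P(N ≥ 2) = 0.60526^2
P(N ≥ 2) = 0.3663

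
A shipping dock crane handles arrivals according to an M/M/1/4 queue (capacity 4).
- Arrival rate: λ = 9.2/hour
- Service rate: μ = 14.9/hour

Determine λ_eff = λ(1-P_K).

ρ = λ/μ = 9.2/14.9 = 0.61745
P₀ = (1-ρ)/(1-ρ^(K+1)) = (1-0.61745)/(1-0.61745^5) = 0.38255/0.91026 = 0.4203
P_K = P₀×ρ^K = 0.420267 × 0.61745^4 = 0.420267 × 0.145347 = 0.06108
λ_eff = λ(1-P_K) = 9.2 × (1 - 0.061085) = 9.2 × 0.938915 = 8.6380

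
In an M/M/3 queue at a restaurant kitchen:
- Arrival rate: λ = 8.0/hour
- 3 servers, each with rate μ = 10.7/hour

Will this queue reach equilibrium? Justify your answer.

Stability requires ρ = λ/(cμ) < 1
ρ = 8.0/(3 × 10.7) = 8.0/32.10 = 0.2492
Since 0.2492 < 1, the system is STABLE.
The servers are busy 24.92% of the time.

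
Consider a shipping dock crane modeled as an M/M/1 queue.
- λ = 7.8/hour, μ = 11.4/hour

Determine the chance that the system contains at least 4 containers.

ρ = λ/μ = 7.8/11.4 = 0.68421
P(N ≥ n) = ρⁿ
P(N ≥ 4) = 0.68421^4
P(N ≥ 4) = 0.2192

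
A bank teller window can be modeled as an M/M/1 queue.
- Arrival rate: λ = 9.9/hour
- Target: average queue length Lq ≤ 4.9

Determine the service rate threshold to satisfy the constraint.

For M/M/1: Lq = λ²/(μ(μ-λ))
Need Lq ≤ 4.9, i.e. μ(μ-λ) ≥ λ²/4.9
μ² - 9.9μ - 98.01/4.9 ≥ 0  →  μ² - 9.9μ - 20.00204 ≥ 0
Quadratic formula (positive root): μ = [λ + √(λ² + 4×20.00204)]/2
Discriminant: 98.01 + 4×20.00204 = 178.0182, √178.0182 = 13.3423
μ ≥ (9.9 + 13.3423)/2 = 11.6212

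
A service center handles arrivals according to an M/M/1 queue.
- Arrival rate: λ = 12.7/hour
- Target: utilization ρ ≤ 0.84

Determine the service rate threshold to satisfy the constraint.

ρ = λ/μ, so μ = λ/ρ
μ ≥ 12.7/0.84 = 15.1190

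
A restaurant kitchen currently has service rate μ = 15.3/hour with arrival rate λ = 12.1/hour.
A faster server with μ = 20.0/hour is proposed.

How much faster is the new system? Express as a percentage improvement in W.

System 1: ρ₁ = 12.1/15.3 = 0.7908, W₁ = 1/(15.3-12.1) = 0.3125
System 2: ρ₂ = 12.1/20.0 = 0.6050, W₂ = 1/(20.0-12.1) = 0.1266
Improvement: (W₁-W₂)/W₁ = (0.3125-0.1266)/0.3125 = 59.49%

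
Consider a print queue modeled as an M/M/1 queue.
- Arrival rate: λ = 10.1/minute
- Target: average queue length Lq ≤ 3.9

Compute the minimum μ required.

For M/M/1: Lq = λ²/(μ(μ-λ))
Need Lq ≤ 3.9, i.e. μ(μ-λ) ≥ λ²/3.9
μ² - 10.1μ - 102.01/3.9 ≥ 0  →  μ² - 10.1μ - 26.1564 ≥ 0
Quadratic formula (positive root): μ = [λ + √(λ² + 4×26.1564)]/2
Discriminant: 102.01 + 4×26.1564 = 206.6356, √206.6356 = 14.3748
μ ≥ (10.1 + 14.3748)/2 = 12.2374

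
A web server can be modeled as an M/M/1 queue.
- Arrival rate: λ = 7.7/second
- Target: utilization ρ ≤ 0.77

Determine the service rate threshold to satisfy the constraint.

ρ = λ/μ, so μ = λ/ρ
μ ≥ 7.7/0.77 = 10.0000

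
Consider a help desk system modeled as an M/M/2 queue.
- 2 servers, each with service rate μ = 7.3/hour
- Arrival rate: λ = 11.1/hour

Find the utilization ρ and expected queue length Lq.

Traffic intensity: ρ = λ/(cμ) = 11.1/(2×7.3) = 0.7603
Since ρ = 0.7603 < 1, system is stable.
Offered load a = λ/μ = cρ = 11.1/7.3 = 1.5205
P₀ = [ Σₙ₌₀^1 aⁿ/n! + a^2/(2!(1-ρ)) ]⁻¹
Σ = a^0/0! + a^1/1! = 1.0000 + 1.5205 = 2.5205
a^2/(2!(1-ρ)) = 2.3121/(2 × 0.23973) = 4.8223
P₀ = 1/(2.5205 + 4.8223) = 0.1362
Lq = P₀·a^2·ρ / (2!(1-ρ)²) = 0.13619 × 2.3121 × 0.76027 / (2 × 0.057469) = 2.0828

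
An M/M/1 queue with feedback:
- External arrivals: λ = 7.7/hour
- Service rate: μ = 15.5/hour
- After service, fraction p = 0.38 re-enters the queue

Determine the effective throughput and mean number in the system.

Effective arrival rate: λ_eff = λ/(1-p) = 7.7/(1-0.38) = 7.7/0.62 = 12.4194
ρ = λ_eff/μ = 12.4194/15.5 = 0.80125
L = ρ/(1-ρ) = 0.80125/(1-0.80125) = 4.0314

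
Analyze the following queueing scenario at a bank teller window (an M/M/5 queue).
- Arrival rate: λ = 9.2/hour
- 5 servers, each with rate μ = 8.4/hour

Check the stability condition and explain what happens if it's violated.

Stability requires ρ = λ/(cμ) < 1
ρ = 9.2/(5 × 8.4) = 9.2/42.00 = 0.2190
Since 0.2190 < 1, the system is STABLE.
The servers are busy 21.90% of the time.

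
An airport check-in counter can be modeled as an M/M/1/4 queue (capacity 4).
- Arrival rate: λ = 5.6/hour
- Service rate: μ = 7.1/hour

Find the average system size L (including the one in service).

ρ = λ/μ = 5.6/7.1 = 0.788732
P₀ = (1-ρ)/(1-ρ^(K+1)) = (1-0.788732)/(1-0.788732^5) = 0.2113/0.6948 = 0.3041
P_K = P₀×ρ^K = 0.3041 × 0.788732^4 = 0.3041 × 0.3870 = 0.1177
L = ρ[1 - (K+1)ρ^K + Kρ^(K+1)] / [(1-ρ)(1-ρ^(K+1))]
L = 0.788732 × (1 - 5×0.387006 + 4×0.305244) / ((1 - 0.788732) × (1 - 0.305244)) = 1.5366 passengers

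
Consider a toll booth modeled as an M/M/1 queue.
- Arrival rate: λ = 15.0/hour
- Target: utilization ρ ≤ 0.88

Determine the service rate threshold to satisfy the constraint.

ρ = λ/μ, so μ = λ/ρ
μ ≥ 15.0/0.88 = 17.0455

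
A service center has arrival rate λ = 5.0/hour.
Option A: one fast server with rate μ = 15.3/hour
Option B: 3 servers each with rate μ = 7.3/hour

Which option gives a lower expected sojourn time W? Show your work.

Option A: single server μ = 15.3 (M/M/1)
  ρ_A = 5.0/15.3 = 0.3268
  W_A = 1/(μ-λ) = 1/(15.3-5.0) = 1/10.30 = 0.09709

Option B: 3 servers μ = 7.3 (M/M/3)
  ρ_B = λ/(cμ) = 5.0/(3×7.3) = 0.2283
  Offered load a = λ/μ = cρ = 5.0/7.3 = 0.6849
  P₀ = [ Σₙ₌₀^2 aⁿ/n! + a^3/(3!(1-ρ)) ]⁻¹
  Σ = a^0/0! + a^1/1! + a^2/2! = 1.0000 + 0.6849 + 0.2346 = 1.9195
  a^3/(3!(1-ρ)) = 0.32132/(6 × 0.77169) = 0.06940
  P₀ = 1/(1.9195 + 0.06940) = 0.5028
  Lq = P₀·a^3·ρ / (3!(1-ρ)²) = 0.5028 × 0.3213 × 0.2283 / (6 × 0.5955) = 0.01032
  Wq_B = Lq/λ = 0.010323/5.0 = 0.002065
  W_B = Wq_B + 1/μ = 0.002065 + 0.1370 = 0.1391

Since W_A = 0.09709 < W_B = 0.1391, Option A (single fast server) has the shorter time in system.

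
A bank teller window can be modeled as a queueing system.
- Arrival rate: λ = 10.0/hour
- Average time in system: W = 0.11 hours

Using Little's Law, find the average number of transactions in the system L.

Little's Law: L = λW
L = 10.0 × 0.11 = 1.1000 transactions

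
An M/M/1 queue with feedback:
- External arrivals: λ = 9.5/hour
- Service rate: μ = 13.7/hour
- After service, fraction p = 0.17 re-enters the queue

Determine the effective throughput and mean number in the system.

Effective arrival rate: λ_eff = λ/(1-p) = 9.5/(1-0.17) = 9.5/0.83 = 11.4458
ρ = λ_eff/μ = 11.4458/13.7 = 0.83546
L = ρ/(1-ρ) = 0.83546/(1-0.83546) = 5.0775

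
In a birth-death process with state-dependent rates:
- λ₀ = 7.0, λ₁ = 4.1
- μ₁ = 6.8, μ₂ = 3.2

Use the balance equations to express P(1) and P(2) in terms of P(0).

Balance equations:
State 0: λ₀P₀ = μ₁P₁ → P₁ = (λ₀/μ₁)P₀ = (7.0/6.8)P₀ = 1.0294P₀
State 1: P₂ = (λ₀λ₁)/(μ₁μ₂)P₀ = (7.0×4.1)/(6.8×3.2)P₀ = 1.3189P₀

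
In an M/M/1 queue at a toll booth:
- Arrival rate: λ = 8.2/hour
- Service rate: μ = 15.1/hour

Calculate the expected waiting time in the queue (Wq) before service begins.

First, compute utilization: ρ = λ/μ = 8.2/15.1 = 0.5430
For M/M/1: Wq = λ/(μ(μ-λ))
Wq = 8.2/(15.1 × (15.1-8.2))
Wq = 8.2/(15.1 × 6.90)
Wq = 0.07870 hours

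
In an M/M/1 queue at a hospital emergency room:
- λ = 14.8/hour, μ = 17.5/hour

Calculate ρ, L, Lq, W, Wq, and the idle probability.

Step 1: ρ = λ/μ = 14.8/17.5 = 0.8457
Step 2: L = λ/(μ-λ) = 14.8/2.70 = 5.4815
Step 3: Lq = λ²/(μ(μ-λ)) = 219.04/(17.5×2.70) = 4.6358
Step 4: W = 1/(μ-λ) = 1/2.70 = 0.37037
Step 5: Wq = λ/(μ(μ-λ)) = 14.8/(17.5×2.70) = 0.3132
Step 6: P(0) = 1-ρ = 0.1543
Verify: L = λW = 14.8×0.37037 = 5.4815 ✔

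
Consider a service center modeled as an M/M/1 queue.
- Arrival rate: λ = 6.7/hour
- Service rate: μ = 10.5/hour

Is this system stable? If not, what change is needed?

Stability requires ρ = λ/(cμ) < 1
ρ = 6.7/(1 × 10.5) = 6.7/10.50 = 0.6381
Since 0.6381 < 1, the system is STABLE.
The server is busy 63.81% of the time.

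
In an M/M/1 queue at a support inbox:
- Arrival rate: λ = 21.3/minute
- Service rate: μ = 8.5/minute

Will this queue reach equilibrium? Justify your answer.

Stability requires ρ = λ/(cμ) < 1
ρ = 21.3/(1 × 8.5) = 21.3/8.50 = 2.5059
Since 2.5059 ≥ 1, the system is UNSTABLE.
Queue grows without bound. Need μ > λ = 21.3.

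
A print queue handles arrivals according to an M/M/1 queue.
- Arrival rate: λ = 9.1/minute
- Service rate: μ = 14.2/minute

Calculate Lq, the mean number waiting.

ρ = λ/μ = 9.1/14.2 = 0.6408
For M/M/1: Lq = λ²/(μ(μ-λ))
Lq = 82.81/(14.2 × 5.10)
Lq = 1.1435 jobs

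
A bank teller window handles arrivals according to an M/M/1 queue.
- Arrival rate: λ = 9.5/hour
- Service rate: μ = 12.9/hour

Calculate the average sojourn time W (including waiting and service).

First, compute utilization: ρ = λ/μ = 9.5/12.9 = 0.7364
For M/M/1: W = 1/(μ-λ)
W = 1/(12.9-9.5) = 1/3.40
W = 0.2941 hours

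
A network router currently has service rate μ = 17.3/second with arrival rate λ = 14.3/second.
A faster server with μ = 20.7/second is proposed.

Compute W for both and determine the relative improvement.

System 1: ρ₁ = 14.3/17.3 = 0.8266, W₁ = 1/(17.3-14.3) = 0.33333
System 2: ρ₂ = 14.3/20.7 = 0.6908, W₂ = 1/(20.7-14.3) = 0.15625
Improvement: (W₁-W₂)/W₁ = (0.33333-0.15625)/0.33333 = 53.12%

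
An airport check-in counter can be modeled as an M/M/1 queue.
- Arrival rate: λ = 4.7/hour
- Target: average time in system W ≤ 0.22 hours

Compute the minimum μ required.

For M/M/1: W = 1/(μ-λ)
Need W ≤ 0.22, so 1/(μ-λ) ≤ 0.22
μ - λ ≥ 1/0.22 = 4.5455
μ ≥ 4.7 + 4.5455 = 9.2455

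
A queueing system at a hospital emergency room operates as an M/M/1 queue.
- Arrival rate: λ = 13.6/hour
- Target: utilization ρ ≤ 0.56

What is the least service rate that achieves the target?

ρ = λ/μ, so μ = λ/ρ
μ ≥ 13.6/0.56 = 24.2857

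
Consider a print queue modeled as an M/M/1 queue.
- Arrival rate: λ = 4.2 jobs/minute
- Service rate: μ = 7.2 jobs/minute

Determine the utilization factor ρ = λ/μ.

Server utilization: ρ = λ/μ
ρ = 4.2/7.2 = 0.5833
The server is busy 58.33% of the time.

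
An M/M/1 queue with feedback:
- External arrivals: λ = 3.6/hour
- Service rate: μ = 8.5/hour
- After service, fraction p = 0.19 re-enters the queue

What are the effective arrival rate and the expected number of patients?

Effective arrival rate: λ_eff = λ/(1-p) = 3.6/(1-0.19) = 3.6/0.81 = 4.44444
ρ = λ_eff/μ = 4.44444/8.5 = 0.52288
L = ρ/(1-ρ) = 0.52288/(1-0.52288) = 1.0959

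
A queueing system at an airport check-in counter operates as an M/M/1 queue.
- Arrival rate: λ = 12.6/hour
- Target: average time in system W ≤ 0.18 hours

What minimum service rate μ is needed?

For M/M/1: W = 1/(μ-λ)
Need W ≤ 0.18, so 1/(μ-λ) ≤ 0.18
μ - λ ≥ 1/0.18 = 5.5556
μ ≥ 12.6 + 5.5556 = 18.1556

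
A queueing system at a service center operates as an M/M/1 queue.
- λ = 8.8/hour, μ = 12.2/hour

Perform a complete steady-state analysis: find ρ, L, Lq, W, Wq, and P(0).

Step 1: ρ = λ/μ = 8.8/12.2 = 0.7213
Step 2: L = λ/(μ-λ) = 8.8/3.40 = 2.5882
Step 3: Lq = λ²/(μ(μ-λ)) = 77.44/(12.2×3.40) = 1.8669
Step 4: W = 1/(μ-λ) = 1/3.40 = 0.294118
Step 5: Wq = λ/(μ(μ-λ)) = 8.8/(12.2×3.40) = 0.2122
Step 6: P(0) = 1-ρ = 0.2787
Verify: L = λW = 8.8×0.294118 = 2.5882 ✔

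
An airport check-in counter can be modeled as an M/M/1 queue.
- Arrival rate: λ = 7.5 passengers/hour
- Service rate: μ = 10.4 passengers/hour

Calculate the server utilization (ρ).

Server utilization: ρ = λ/μ
ρ = 7.5/10.4 = 0.7212
The server is busy 72.12% of the time.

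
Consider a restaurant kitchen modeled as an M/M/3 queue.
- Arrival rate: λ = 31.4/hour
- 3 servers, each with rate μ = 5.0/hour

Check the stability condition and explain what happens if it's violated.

Stability requires ρ = λ/(cμ) < 1
ρ = 31.4/(3 × 5.0) = 31.4/15.00 = 2.0933
Since 2.0933 ≥ 1, the system is UNSTABLE.
Need c > λ/μ = 31.4/5.0 = 6.28.
Minimum servers needed: c = 7.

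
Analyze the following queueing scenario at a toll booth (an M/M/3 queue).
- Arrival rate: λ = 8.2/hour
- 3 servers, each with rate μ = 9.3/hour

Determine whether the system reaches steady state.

Stability requires ρ = λ/(cμ) < 1
ρ = 8.2/(3 × 9.3) = 8.2/27.90 = 0.2939
Since 0.2939 < 1, the system is STABLE.
The servers are busy 29.39% of the time.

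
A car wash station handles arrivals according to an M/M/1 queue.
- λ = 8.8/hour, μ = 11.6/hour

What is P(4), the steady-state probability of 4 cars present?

ρ = λ/μ = 8.8/11.6 = 0.75862
P(n) = (1-ρ)ρⁿ
P(4) = (1-0.75862) × 0.75862^4
P(4) = 0.2414 × 0.3312
P(4) = 0.07995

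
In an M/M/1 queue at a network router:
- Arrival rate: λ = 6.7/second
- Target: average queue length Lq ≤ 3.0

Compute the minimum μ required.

For M/M/1: Lq = λ²/(μ(μ-λ))
Need Lq ≤ 3.0, i.e. μ(μ-λ) ≥ λ²/3.0
μ² - 6.7μ - 44.89/3.0 ≥ 0  →  μ² - 6.7μ - 14.96333 ≥ 0
Quadratic formula (positive root): μ = [λ + √(λ² + 4×14.96333)]/2
Discriminant: 44.89 + 4×14.96333 = 104.7433, √104.7433 = 10.2344
μ ≥ (6.7 + 10.2344)/2 = 8.4672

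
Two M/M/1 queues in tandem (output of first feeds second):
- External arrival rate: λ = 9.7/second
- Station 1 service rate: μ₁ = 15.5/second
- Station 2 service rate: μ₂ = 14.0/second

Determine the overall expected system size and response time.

By Jackson's theorem, each station behaves as independent M/M/1.
Station 1: ρ₁ = 9.7/15.5 = 0.6258, L₁ = ρ₁/(1-ρ₁) = λ/(μ₁-λ) = 9.7/5.80 = 1.6724
Station 2: ρ₂ = 9.7/14.0 = 0.6929, L₂ = ρ₂/(1-ρ₂) = λ/(μ₂-λ) = 9.7/4.30 = 2.2558
Total: L = L₁ + L₂ = 1.6724 + 2.2558 = 3.9282
W = L/λ = 3.9282/9.7 = 0.4050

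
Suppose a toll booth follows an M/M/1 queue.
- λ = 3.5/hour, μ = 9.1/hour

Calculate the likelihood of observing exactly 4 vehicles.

ρ = λ/μ = 3.5/9.1 = 0.38462
P(n) = (1-ρ)ρⁿ
P(4) = (1-0.38462) × 0.38462^4
P(4) = 0.61538 × 0.021884
P(4) = 0.01347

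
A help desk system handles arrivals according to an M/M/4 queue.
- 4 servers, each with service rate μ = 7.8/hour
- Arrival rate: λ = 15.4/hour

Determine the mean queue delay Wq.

Traffic intensity: ρ = λ/(cμ) = 15.4/(4×7.8) = 0.4936
Since ρ = 0.4936 < 1, system is stable.
Offered load a = λ/μ = cρ = 15.4/7.8 = 1.9744
P₀ = [ Σₙ₌₀^3 aⁿ/n! + a^4/(4!(1-ρ)) ]⁻¹
Σ = a^0/0! + a^1/1! + a^2/2! + a^3/3! = 1.0000 + 1.9744 + 1.9490 + 1.2827 = 6.2061
a^4/(4!(1-ρ)) = 15.1951/(24 × 0.50641) = 1.2502
P₀ = 1/(6.2061 + 1.2502) = 0.1341
Lq = P₀·a^4·ρ / (4!(1-ρ)²) = 0.1341 × 15.1951 × 0.4936 / (24 × 0.2565) = 0.1634
Wq = Lq/λ = 0.1634/15.4 = 0.01061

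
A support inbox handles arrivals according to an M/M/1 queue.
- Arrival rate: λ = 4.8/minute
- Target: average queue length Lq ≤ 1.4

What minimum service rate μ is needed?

For M/M/1: Lq = λ²/(μ(μ-λ))
Need Lq ≤ 1.4, i.e. μ(μ-λ) ≥ λ²/1.4
μ² - 4.8μ - 23.04/1.4 ≥ 0  →  μ² - 4.8μ - 16.45714 ≥ 0
Quadratic formula (positive root): μ = [λ + √(λ² + 4×16.45714)]/2
Discriminant: 23.04 + 4×16.45714 = 88.8686, √88.8686 = 9.4270
μ ≥ (4.8 + 9.4270)/2 = 7.1135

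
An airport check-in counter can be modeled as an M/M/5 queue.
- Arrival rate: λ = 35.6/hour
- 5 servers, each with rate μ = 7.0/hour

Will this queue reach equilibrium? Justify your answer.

Stability requires ρ = λ/(cμ) < 1
ρ = 35.6/(5 × 7.0) = 35.6/35.00 = 1.0171
Since 1.0171 ≥ 1, the system is UNSTABLE.
Need c > λ/μ = 35.6/7.0 = 5.09.
Minimum servers needed: c = 6.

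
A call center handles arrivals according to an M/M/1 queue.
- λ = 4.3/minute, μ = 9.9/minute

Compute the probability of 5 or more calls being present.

ρ = λ/μ = 4.3/9.9 = 0.43434
P(N ≥ n) = ρⁿ
P(N ≥ 5) = 0.43434^5
P(N ≥ 5) = 0.01546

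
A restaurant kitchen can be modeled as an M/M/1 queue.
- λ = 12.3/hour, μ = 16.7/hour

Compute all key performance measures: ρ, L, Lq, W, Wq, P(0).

Step 1: ρ = λ/μ = 12.3/16.7 = 0.7365
Step 2: L = λ/(μ-λ) = 12.3/4.40 = 2.7955
Step 3: Lq = λ²/(μ(μ-λ)) = 151.29/(16.7×4.40) = 2.0589
Step 4: W = 1/(μ-λ) = 1/4.40 = 0.227273
Step 5: Wq = λ/(μ(μ-λ)) = 12.3/(16.7×4.40) = 0.1674
Step 6: P(0) = 1-ρ = 0.2635
Verify: L = λW = 12.3×0.227273 = 2.7955 ✔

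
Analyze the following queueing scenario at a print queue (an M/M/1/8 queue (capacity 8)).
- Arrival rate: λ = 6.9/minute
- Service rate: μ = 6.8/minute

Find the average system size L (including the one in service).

ρ = λ/μ = 6.9/6.8 = 1.0147
P₀ = (1-ρ)/(1-ρ^(K+1)) = (1-1.0147)/(1-1.0147^9) = -0.01470/-0.1404 = 0.1047
P_K = P₀×ρ^K = 0.1047 × 1.0147^8 = 0.1047 × 1.1238 = 0.1177
L = ρ[1 - (K+1)ρ^K + Kρ^(K+1)] / [(1-ρ)(1-ρ^(K+1))]
L = 1.0147 × (1 - 9×1.12383171 + 8×1.14035204) / ((1 - 1.0147) × (1 - 1.14035204)) = 4.0973 jobs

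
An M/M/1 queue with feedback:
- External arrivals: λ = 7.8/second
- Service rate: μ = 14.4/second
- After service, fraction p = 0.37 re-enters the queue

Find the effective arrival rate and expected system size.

Effective arrival rate: λ_eff = λ/(1-p) = 7.8/(1-0.37) = 7.8/0.63 = 12.38095
ρ = λ_eff/μ = 12.38095/14.4 = 0.859788
L = ρ/(1-ρ) = 0.859788/(1-0.859788) = 6.1321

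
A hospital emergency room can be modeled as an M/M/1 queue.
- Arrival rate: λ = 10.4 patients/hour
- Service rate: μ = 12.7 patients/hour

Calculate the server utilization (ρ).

Server utilization: ρ = λ/μ
ρ = 10.4/12.7 = 0.8189
The server is busy 81.89% of the time.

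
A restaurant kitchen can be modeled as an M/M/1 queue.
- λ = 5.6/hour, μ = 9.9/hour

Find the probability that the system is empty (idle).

ρ = λ/μ = 5.6/9.9 = 0.5657
P(0) = 1 - ρ = 1 - 0.5657 = 0.4343
The server is idle 43.43% of the time.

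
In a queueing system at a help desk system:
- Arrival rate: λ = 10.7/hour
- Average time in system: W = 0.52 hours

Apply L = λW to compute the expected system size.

Little's Law: L = λW
L = 10.7 × 0.52 = 5.5640 tickets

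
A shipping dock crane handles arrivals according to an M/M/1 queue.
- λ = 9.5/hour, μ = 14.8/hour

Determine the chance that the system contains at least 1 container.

ρ = λ/μ = 9.5/14.8 = 0.6419
P(N ≥ n) = ρⁿ
P(N ≥ 1) = 0.6419^1
P(N ≥ 1) = 0.6419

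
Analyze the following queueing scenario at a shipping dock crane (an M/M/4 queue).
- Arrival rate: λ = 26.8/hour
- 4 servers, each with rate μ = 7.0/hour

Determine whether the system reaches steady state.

Stability requires ρ = λ/(cμ) < 1
ρ = 26.8/(4 × 7.0) = 26.8/28.00 = 0.9571
Since 0.9571 < 1, the system is STABLE.
The servers are busy 95.71% of the time.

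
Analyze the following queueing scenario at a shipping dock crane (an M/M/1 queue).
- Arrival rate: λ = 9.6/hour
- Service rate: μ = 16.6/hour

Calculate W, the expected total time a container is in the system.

First, compute utilization: ρ = λ/μ = 9.6/16.6 = 0.5783
For M/M/1: W = 1/(μ-λ)
W = 1/(16.6-9.6) = 1/7.00
W = 0.1429 hours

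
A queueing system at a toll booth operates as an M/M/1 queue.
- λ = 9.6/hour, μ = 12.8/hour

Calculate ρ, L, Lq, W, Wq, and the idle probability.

Step 1: ρ = λ/μ = 9.6/12.8 = 0.7500
Step 2: L = λ/(μ-λ) = 9.6/3.20 = 3.0000
Step 3: Lq = λ²/(μ(μ-λ)) = 92.16/(12.8×3.20) = 2.2500
Step 4: W = 1/(μ-λ) = 1/3.20 = 0.3125
Step 5: Wq = λ/(μ(μ-λ)) = 9.6/(12.8×3.20) = 0.2344
Step 6: P(0) = 1-ρ = 0.2500
Verify: L = λW = 9.6×0.3125 = 3.0000 ✔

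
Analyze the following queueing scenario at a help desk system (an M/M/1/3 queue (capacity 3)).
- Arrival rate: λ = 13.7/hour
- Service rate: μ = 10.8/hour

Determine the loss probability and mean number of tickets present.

ρ = λ/μ = 13.7/10.8 = 1.2685
P₀ = (1-ρ)/(1-ρ^(K+1)) = (1-1.2685)/(1-1.2685^4) = -0.2685/-1.5892 = 0.1690
P_K = P₀×ρ^K = 0.1690 × 1.2685^3 = 0.1690 × 2.0411 = 0.3449
Blocking probability P_3 = 0.3449 (34.49%)
L = ρ[1 - (K+1)ρ^K + Kρ^(K+1)] / [(1-ρ)(1-ρ^(K+1))]
L = 1.2685 × (1 - 4×2.041134 + 3×2.589178) / ((1 - 1.2685) × (1 - 2.589178)) = 1.7926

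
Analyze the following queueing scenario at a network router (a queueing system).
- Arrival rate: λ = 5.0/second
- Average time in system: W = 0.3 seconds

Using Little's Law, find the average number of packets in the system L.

Little's Law: L = λW
L = 5.0 × 0.3 = 1.5000 packets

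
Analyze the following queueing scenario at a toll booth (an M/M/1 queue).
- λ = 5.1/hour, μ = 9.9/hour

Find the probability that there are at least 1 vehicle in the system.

ρ = λ/μ = 5.1/9.9 = 0.5152
P(N ≥ n) = ρⁿ
P(N ≥ 1) = 0.5152^1
P(N ≥ 1) = 0.5152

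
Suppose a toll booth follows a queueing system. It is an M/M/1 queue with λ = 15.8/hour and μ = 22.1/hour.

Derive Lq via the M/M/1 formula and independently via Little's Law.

Method 1 (direct): Lq = λ²/(μ(μ-λ)) = 249.64/(22.1 × 6.30) = 1.7930

Method 2 (Little's Law):
W = 1/(μ-λ) = 1/6.30 = 0.15873
Wq = W - 1/μ = 0.15873 - 0.045249 = 0.11348
Lq = λWq = 15.8 × 0.11348 = 1.7930 ✔ (matches Method 1)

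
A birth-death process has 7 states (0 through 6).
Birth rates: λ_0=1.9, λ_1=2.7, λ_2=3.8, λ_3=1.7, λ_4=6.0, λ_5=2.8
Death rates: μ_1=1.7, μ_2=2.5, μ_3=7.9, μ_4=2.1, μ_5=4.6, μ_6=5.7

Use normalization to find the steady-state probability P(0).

Ratios P(n)/P(0) = (λ₀···λₙ₋₁)/(μ₁···μₙ):
P(1)/P(0) = (1.9)/(1.7) = 1.1176
P(2)/P(0) = (1.9×2.7)/(1.7×2.5) = 1.2071
P(3)/P(0) = (1.9×2.7×3.8)/(1.7×2.5×7.9) = 0.5806
P(4)/P(0) = (1.9×2.7×3.8×1.7)/(1.7×2.5×7.9×2.1) = 0.4700
P(5)/P(0) = (1.9×2.7×3.8×1.7×6.0)/(1.7×2.5×7.9×2.1×4.6) = 0.6131
P(6)/P(0) = (1.9×2.7×3.8×1.7×6.0×2.8)/(1.7×2.5×7.9×2.1×4.6×5.7) = 0.3012

Normalization: ∑ P(n) = 1
P(0) × (1.0000 + 1.1176 + 1.2071 + 0.5806 + 0.4700 + 0.6131 + 0.3012) = 1
P(0) × 5.2896 = 1
P(0) = 1/5.2896 = 0.1891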